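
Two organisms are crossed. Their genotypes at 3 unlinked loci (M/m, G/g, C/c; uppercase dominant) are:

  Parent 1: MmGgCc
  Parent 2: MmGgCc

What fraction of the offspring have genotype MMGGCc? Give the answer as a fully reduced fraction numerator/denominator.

MmGgCc gametes: MGC×1, MGc×1, MgC×1, Mgc×1, mGC×1, mGc×1, mgC×1, mgc×1
MmGgCc gametes: MGC×1, MGc×1, MgC×1, Mgc×1, mGC×1, mGc×1, mgC×1, mgc×1
MmGgCc×MmGgCc grid (8·8=64): MMGGCC=1 MMGGCc=2 MMGGcc=1 MMGgCC=2 MMGgCc=4 MMGgcc=2 MMggCC=1 MMggCc=2 MMggcc=1 MmGGCC=2 MmGGCc=4 MmGGcc=2 MmGgCC=4 MmGgCc=8 MmGgcc=4 MmggCC=2 MmggCc=4 Mmggcc=2 mmGGCC=1 mmGGCc=2 mmGGcc=1 mmGgCC=2 mmGgCc=4 mmGgcc=2 mmggCC=1 mmggCc=2 mmggcc=1
MMGGCc hits 2/64; gcd=2; 2÷2/64÷2 = 1/32

P(MMGGCc) = 1/32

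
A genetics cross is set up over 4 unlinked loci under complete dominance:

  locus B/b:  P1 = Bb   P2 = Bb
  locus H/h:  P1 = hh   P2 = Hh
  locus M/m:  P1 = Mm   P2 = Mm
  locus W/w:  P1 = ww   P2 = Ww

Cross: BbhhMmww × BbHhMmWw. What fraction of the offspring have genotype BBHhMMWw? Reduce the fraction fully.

BbhhMmww gametes: BhMw×4, Bhmw×4, bhMw×4, bhmw×4
BbHhMmWw gametes: BHMW×1, BHMw×1, BHmW×1, BHmw×1, BhMW×1, BhMw×1, BhmW×1, Bhmw×1, bHMW×1, bHMw×1, bHmW×1, bHmw×1, bhMW×1, bhMw×1, bhmW×1, bhmw×1
BbhhMmww×BbHhMmWw grid (16·16=256): BBHhMMWw=4 BBHhMMww=4 BBHhMmWw=8 BBHhMmww=8 BBHhmmWw=4 BBHhmmww=4 BBhhMMWw=4 BBhhMMww=4 BBhhMmWw=8 BBhhMmww=8 BBhhmmWw=4 BBhhmmww=4 BbHhMMWw=8 BbHhMMww=8 BbHhMmWw=16 BbHhMmww=16 BbHhmmWw=8 BbHhmmww=8 BbhhMMWw=8 BbhhMMww=8 BbhhMmWw=16 BbhhMmww=16 BbhhmmWw=8 Bbhhmmww=8 bbHhMMWw=4 bbHhMMww=4 bbHhMmWw=8 bbHhMmww=8 bbHhmmWw=4 bbHhmmww=4 bbhhMMWw=4 bbhhMMww=4 bbhhMmWw=8 bbhhMmww=8 bbhhmmWw=4 bbhhmmww=4
BBHhMMWw hits 4/256; gcd=4; 4÷4/256÷4 = 1/64

P(BBHhMMWw) = 1/64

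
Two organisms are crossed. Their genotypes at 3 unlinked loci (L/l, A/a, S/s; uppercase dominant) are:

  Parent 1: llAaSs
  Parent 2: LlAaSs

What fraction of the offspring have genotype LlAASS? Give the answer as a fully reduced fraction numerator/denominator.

P(LlAASS) = 1/32

llAaSs gametes: lAS×2, lAs×2, laS×2, las×2
LlAaSs gametes: LAS×1, LAs×1, LaS×1, Las×1, lAS×1, lAs×1, laS×1, las×1
llAaSs×LlAaSs grid (8·8=64): LlAASS=2 LlAASs=4 LlAAss=2 LlAaSS=4 LlAaSs=8 LlAass=4 LlaaSS=2 LlaaSs=4 Llaass=2 llAASS=2 llAASs=4 llAAss=2 llAaSS=4 llAaSs=8 llAass=4 llaaSS=2 llaaSs=4 llaass=2
LlAASS hits 2/64; gcd=2; 2÷2/64÷2 = 1/32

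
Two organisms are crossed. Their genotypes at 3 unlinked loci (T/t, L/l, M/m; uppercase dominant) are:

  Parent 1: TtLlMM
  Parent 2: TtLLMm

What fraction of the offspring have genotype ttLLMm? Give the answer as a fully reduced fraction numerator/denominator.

TtLlMM gametes: TLM×2, TlM×2, tLM×2, tlM×2
TtLLMm gametes: TLM×2, TLm×2, tLM×2, tLm×2
TtLlMM×TtLLMm grid (8·8=64): TTLLMM=4 TTLLMm=4 TTLlMM=4 TTLlMm=4 TtLLMM=8 TtLLMm=8 TtLlMM=8 TtLlMm=8 ttLLMM=4 ttLLMm=4 ttLlMM=4 ttLlMm=4
ttLLMm hits 4/64; gcd=4; 4÷4/64÷4 = 1/16

P(ttLLMm) = 1/16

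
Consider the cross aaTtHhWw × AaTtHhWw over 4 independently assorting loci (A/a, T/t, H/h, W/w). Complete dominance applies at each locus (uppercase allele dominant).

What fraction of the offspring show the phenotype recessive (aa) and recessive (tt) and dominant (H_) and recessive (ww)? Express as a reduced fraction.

aaTtHhWw gametes: aTHW×2, aTHw×2, aThW×2, aThw×2, atHW×2, atHw×2, athW×2, athw×2
AaTtHhWw gametes: ATHW×1, ATHw×1, AThW×1, AThw×1, AtHW×1, AtHw×1, AthW×1, Athw×1, aTHW×1, aTHw×1, aThW×1, aThw×1, atHW×1, atHw×1, athW×1, athw×1
aaTtHhWw×AaTtHhWw grid (16·16=256): AaTTHHWW=2 AaTTHHWw=4 AaTTHHww=2 AaTTHhWW=4 AaTTHhWw=8 AaTTHhww=4 AaTThhWW=2 AaTThhWw=4 AaTThhww=2 AaTtHHWW=4 AaTtHHWw=8 AaTtHHww=4 AaTtHhWW=8 AaTtHhWw=16 AaTtHhww=8 AaTthhWW=4 AaTthhWw=8 AaTthhww=4 AattHHWW=2 AattHHWw=4 AattHHww=2 AattHhWW=4 AattHhWw=8 AattHhww=4 AatthhWW=2 AatthhWw=4 Aatthhww=2 aaTTHHWW=2 aaTTHHWw=4 aaTTHHww=2 aaTTHhWW=4 aaTTHhWw=8 aaTTHhww=4 aaTThhWW=2 aaTThhWw=4 aaTThhww=2 aaTtHHWW=4 aaTtHHWw=8 aaTtHHww=4 aaTtHhWW=8 aaTtHhWw=16 aaTtHhww=8 aaTthhWW=4 aaTthhWw=8 aaTthhww=4 aattHHWW=2 aattHHWw=4 aattHHww=2 aattHhWW=4 aattHhWw=8 aattHhww=4 aatthhWW=2 aatthhWw=4 aatthhww=2
aa tt H_ ww hits 6/256; gcd=2; 6÷2/256÷2 = 3/128

P(aa tt H_ ww) = 3/128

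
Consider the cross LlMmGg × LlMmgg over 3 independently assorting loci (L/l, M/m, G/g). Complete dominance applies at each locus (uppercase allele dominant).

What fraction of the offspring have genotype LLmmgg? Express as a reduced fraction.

P(LLmmgg) = 1/32

LlMmGg gametes: LMG×1, LMg×1, LmG×1, Lmg×1, lMG×1, lMg×1, lmG×1, lmg×1
LlMmgg gametes: LMg×2, Lmg×2, lMg×2, lmg×2
LlMmGg×LlMmgg grid (8·8=64): LLMMGg=2 LLMMgg=2 LLMmGg=4 LLMmgg=4 LLmmGg=2 LLmmgg=2 LlMMGg=4 LlMMgg=4 LlMmGg=8 LlMmgg=8 LlmmGg=4 Llmmgg=4 llMMGg=2 llMMgg=2 llMmGg=4 llMmgg=4 llmmGg=2 llmmgg=2
LLmmgg hits 2/64; gcd=2; 2÷2/64÷2 = 1/32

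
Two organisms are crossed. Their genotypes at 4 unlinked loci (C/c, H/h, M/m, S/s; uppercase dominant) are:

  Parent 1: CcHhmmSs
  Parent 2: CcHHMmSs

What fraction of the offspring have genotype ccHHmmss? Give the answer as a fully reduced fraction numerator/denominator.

P(ccHHmmss) = 1/64

CcHhmmSs gametes: CHmS×2, CHms×2, ChmS×2, Chms×2, cHmS×2, cHms×2, chmS×2, chms×2
CcHHMmSs gametes: CHMS×2, CHMs×2, CHmS×2, CHms×2, cHMS×2, cHMs×2, cHmS×2, cHms×2
CcHhmmSs×CcHHMmSs grid (16·16=256): CCHHMmSS=4 CCHHMmSs=8 CCHHMmss=4 CCHHmmSS=4 CCHHmmSs=8 CCHHmmss=4 CCHhMmSS=4 CCHhMmSs=8 CCHhMmss=4 CCHhmmSS=4 CCHhmmSs=8 CCHhmmss=4 CcHHMmSS=8 CcHHMmSs=16 CcHHMmss=8 CcHHmmSS=8 CcHHmmSs=16 CcHHmmss=8 CcHhMmSS=8 CcHhMmSs=16 CcHhMmss=8 CcHhmmSS=8 CcHhmmSs=16 CcHhmmss=8 ccHHMmSS=4 ccHHMmSs=8 ccHHMmss=4 ccHHmmSS=4 ccHHmmSs=8 ccHHmmss=4 ccHhMmSS=4 ccHhMmSs=8 ccHhMmss=4 ccHhmmSS=4 ccHhmmSs=8 ccHhmmss=4
ccHHmmss hits 4/256; gcd=4; 4÷4/256÷4 = 1/64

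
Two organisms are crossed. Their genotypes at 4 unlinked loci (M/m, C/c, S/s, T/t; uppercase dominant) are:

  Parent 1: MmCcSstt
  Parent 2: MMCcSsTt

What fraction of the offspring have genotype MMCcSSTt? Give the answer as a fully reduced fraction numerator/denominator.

MmCcSstt gametes: MCSt×2, MCst×2, McSt×2, Mcst×2, mCSt×2, mCst×2, mcSt×2, mcst×2
MMCcSsTt gametes: MCST×2, MCSt×2, MCsT×2, MCst×2, McST×2, McSt×2, McsT×2, Mcst×2
MmCcSstt×MMCcSsTt grid (16·16=256): MMCCSSTt=4 MMCCSStt=4 MMCCSsTt=8 MMCCSstt=8 MMCCssTt=4 MMCCsstt=4 MMCcSSTt=8 MMCcSStt=8 MMCcSsTt=16 MMCcSstt=16 MMCcssTt=8 MMCcsstt=8 MMccSSTt=4 MMccSStt=4 MMccSsTt=8 MMccSstt=8 MMccssTt=4 MMccsstt=4 MmCCSSTt=4 MmCCSStt=4 MmCCSsTt=8 MmCCSstt=8 MmCCssTt=4 MmCCsstt=4 MmCcSSTt=8 MmCcSStt=8 MmCcSsTt=16 MmCcSstt=16 MmCcssTt=8 MmCcsstt=8 MmccSSTt=4 MmccSStt=4 MmccSsTt=8 MmccSstt=8 MmccssTt=4 Mmccsstt=4
MMCcSSTt hits 8/256; gcd=8; 8÷8/256÷8 = 1/32

P(MMCcSSTt) = 1/32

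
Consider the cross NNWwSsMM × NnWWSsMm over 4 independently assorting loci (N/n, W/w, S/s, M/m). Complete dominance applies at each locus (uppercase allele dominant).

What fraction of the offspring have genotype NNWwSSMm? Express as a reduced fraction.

P(NNWwSSMm) = 1/32

NNWwSsMM gametes: NWSM×4, NWsM×4, NwSM×4, NwsM×4
NnWWSsMm gametes: NWSM×2, NWSm×2, NWsM×2, NWsm×2, nWSM×2, nWSm×2, nWsM×2, nWsm×2
NNWwSsMM×NnWWSsMm grid (16·16=256): NNWWSSMM=8 NNWWSSMm=8 NNWWSsMM=16 NNWWSsMm=16 NNWWssMM=8 NNWWssMm=8 NNWwSSMM=8 NNWwSSMm=8 NNWwSsMM=16 NNWwSsMm=16 NNWwssMM=8 NNWwssMm=8 NnWWSSMM=8 NnWWSSMm=8 NnWWSsMM=16 NnWWSsMm=16 NnWWssMM=8 NnWWssMm=8 NnWwSSMM=8 NnWwSSMm=8 NnWwSsMM=16 NnWwSsMm=16 NnWwssMM=8 NnWwssMm=8
NNWwSSMm hits 8/256; gcd=8; 8÷8/256÷8 = 1/32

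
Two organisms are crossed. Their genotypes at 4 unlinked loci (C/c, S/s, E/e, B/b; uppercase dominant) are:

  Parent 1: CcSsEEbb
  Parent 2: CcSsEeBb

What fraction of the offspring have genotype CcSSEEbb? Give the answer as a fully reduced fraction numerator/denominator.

CcSsEEbb gametes: CSEb×4, CsEb×4, cSEb×4, csEb×4
CcSsEeBb gametes: CSEB×1, CSEb×1, CSeB×1, CSeb×1, CsEB×1, CsEb×1, CseB×1, Cseb×1, cSEB×1, cSEb×1, cSeB×1, cSeb×1, csEB×1, csEb×1, cseB×1, cseb×1
CcSsEEbb×CcSsEeBb grid (16·16=256): CCSSEEBb=4 CCSSEEbb=4 CCSSEeBb=4 CCSSEebb=4 CCSsEEBb=8 CCSsEEbb=8 CCSsEeBb=8 CCSsEebb=8 CCssEEBb=4 CCssEEbb=4 CCssEeBb=4 CCssEebb=4 CcSSEEBb=8 CcSSEEbb=8 CcSSEeBb=8 CcSSEebb=8 CcSsEEBb=16 CcSsEEbb=16 CcSsEeBb=16 CcSsEebb=16 CcssEEBb=8 CcssEEbb=8 CcssEeBb=8 CcssEebb=8 ccSSEEBb=4 ccSSEEbb=4 ccSSEeBb=4 ccSSEebb=4 ccSsEEBb=8 ccSsEEbb=8 ccSsEeBb=8 ccSsEebb=8 ccssEEBb=4 ccssEEbb=4 ccssEeBb=4 ccssEebb=4
CcSSEEbb hits 8/256; gcd=8; 8÷8/256÷8 = 1/32

P(CcSSEEbb) = 1/32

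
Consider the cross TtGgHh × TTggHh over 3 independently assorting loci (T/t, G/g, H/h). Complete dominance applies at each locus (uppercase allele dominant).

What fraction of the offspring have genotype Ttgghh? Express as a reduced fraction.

TtGgHh gametes: TGH×1, TGh×1, TgH×1, Tgh×1, tGH×1, tGh×1, tgH×1, tgh×1
TTggHh gametes: TgH×4, Tgh×4
TtGgHh×TTggHh grid (8·8=64): TTGgHH=4 TTGgHh=8 TTGghh=4 TTggHH=4 TTggHh=8 TTgghh=4 TtGgHH=4 TtGgHh=8 TtGghh=4 TtggHH=4 TtggHh=8 Ttgghh=4
Ttgghh hits 4/64; gcd=4; 4÷4/64÷4 = 1/16

P(Ttgghh) = 1/16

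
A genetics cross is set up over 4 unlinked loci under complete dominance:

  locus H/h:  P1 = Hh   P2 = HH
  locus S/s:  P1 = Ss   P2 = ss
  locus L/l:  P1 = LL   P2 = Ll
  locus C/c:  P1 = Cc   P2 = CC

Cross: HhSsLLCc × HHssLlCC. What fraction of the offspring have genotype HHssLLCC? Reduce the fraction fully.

HhSsLLCc gametes: HSLC×2, HSLc×2, HsLC×2, HsLc×2, hSLC×2, hSLc×2, hsLC×2, hsLc×2
HHssLlCC gametes: HsLC×8, HslC×8
HhSsLLCc×HHssLlCC grid (16·16=256): HHSsLLCC=16 HHSsLLCc=16 HHSsLlCC=16 HHSsLlCc=16 HHssLLCC=16 HHssLLCc=16 HHssLlCC=16 HHssLlCc=16 HhSsLLCC=16 HhSsLLCc=16 HhSsLlCC=16 HhSsLlCc=16 HhssLLCC=16 HhssLLCc=16 HhssLlCC=16 HhssLlCc=16
HHssLLCC hits 16/256; gcd=16; 16÷16/256÷16 = 1/16

P(HHssLLCC) = 1/16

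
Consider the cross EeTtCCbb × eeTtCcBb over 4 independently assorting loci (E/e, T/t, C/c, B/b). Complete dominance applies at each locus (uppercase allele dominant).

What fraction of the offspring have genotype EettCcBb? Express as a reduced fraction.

EeTtCCbb gametes: ETCb×4, EtCb×4, eTCb×4, etCb×4
eeTtCcBb gametes: eTCB×2, eTCb×2, eTcB×2, eTcb×2, etCB×2, etCb×2, etcB×2, etcb×2
EeTtCCbb×eeTtCcBb grid (16·16=256): EeTTCCBb=8 EeTTCCbb=8 EeTTCcBb=8 EeTTCcbb=8 EeTtCCBb=16 EeTtCCbb=16 EeTtCcBb=16 EeTtCcbb=16 EettCCBb=8 EettCCbb=8 EettCcBb=8 EettCcbb=8 eeTTCCBb=8 eeTTCCbb=8 eeTTCcBb=8 eeTTCcbb=8 eeTtCCBb=16 eeTtCCbb=16 eeTtCcBb=16 eeTtCcbb=16 eettCCBb=8 eettCCbb=8 eettCcBb=8 eettCcbb=8
EettCcBb hits 8/256; gcd=8; 8÷8/256÷8 = 1/32

P(EettCcBb) = 1/32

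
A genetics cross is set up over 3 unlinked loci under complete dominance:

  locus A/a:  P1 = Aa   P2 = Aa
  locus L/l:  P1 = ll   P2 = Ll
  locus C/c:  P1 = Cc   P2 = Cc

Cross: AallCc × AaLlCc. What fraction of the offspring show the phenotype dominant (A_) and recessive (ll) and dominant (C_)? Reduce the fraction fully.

AallCc gametes: AlC×2, Alc×2, alC×2, alc×2
AaLlCc gametes: ALC×1, ALc×1, AlC×1, Alc×1, aLC×1, aLc×1, alC×1, alc×1
AallCc×AaLlCc grid (8·8=64): AALlCC=2 AALlCc=4 AALlcc=2 AAllCC=2 AAllCc=4 AAllcc=2 AaLlCC=4 AaLlCc=8 AaLlcc=4 AallCC=4 AallCc=8 Aallcc=4 aaLlCC=2 aaLlCc=4 aaLlcc=2 aallCC=2 aallCc=4 aallcc=2
A_ ll C_ hits 18/64; gcd=2; 18÷2/64÷2 = 9/32

P(A_ ll C_) = 9/32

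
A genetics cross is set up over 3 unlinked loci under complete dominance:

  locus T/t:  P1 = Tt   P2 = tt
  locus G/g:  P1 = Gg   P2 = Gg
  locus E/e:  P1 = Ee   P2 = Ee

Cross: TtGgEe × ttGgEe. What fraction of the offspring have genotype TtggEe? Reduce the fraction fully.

TtGgEe gametes: TGE×1, TGe×1, TgE×1, Tge×1, tGE×1, tGe×1, tgE×1, tge×1
ttGgEe gametes: tGE×2, tGe×2, tgE×2, tge×2
TtGgEe×ttGgEe grid (8·8=64): TtGGEE=2 TtGGEe=4 TtGGee=2 TtGgEE=4 TtGgEe=8 TtGgee=4 TtggEE=2 TtggEe=4 Ttggee=2 ttGGEE=2 ttGGEe=4 ttGGee=2 ttGgEE=4 ttGgEe=8 ttGgee=4 ttggEE=2 ttggEe=4 ttggee=2
TtggEe hits 4/64; gcd=4; 4÷4/64÷4 = 1/16

P(TtggEe) = 1/16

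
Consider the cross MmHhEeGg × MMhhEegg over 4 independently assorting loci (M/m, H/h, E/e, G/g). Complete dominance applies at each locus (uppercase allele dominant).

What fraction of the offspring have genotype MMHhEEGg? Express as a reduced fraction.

P(MMHhEEGg) = 1/32

MmHhEeGg gametes: MHEG×1, MHEg×1, MHeG×1, MHeg×1, MhEG×1, MhEg×1, MheG×1, Mheg×1, mHEG×1, mHEg×1, mHeG×1, mHeg×1, mhEG×1, mhEg×1, mheG×1, mheg×1
MMhhEegg gametes: MhEg×8, Mheg×8
MmHhEeGg×MMhhEegg grid (16·16=256): MMHhEEGg=8 MMHhEEgg=8 MMHhEeGg=16 MMHhEegg=16 MMHheeGg=8 MMHheegg=8 MMhhEEGg=8 MMhhEEgg=8 MMhhEeGg=16 MMhhEegg=16 MMhheeGg=8 MMhheegg=8 MmHhEEGg=8 MmHhEEgg=8 MmHhEeGg=16 MmHhEegg=16 MmHheeGg=8 MmHheegg=8 MmhhEEGg=8 MmhhEEgg=8 MmhhEeGg=16 MmhhEegg=16 MmhheeGg=8 Mmhheegg=8
MMHhEEGg hits 8/256; gcd=8; 8÷8/256÷8 = 1/32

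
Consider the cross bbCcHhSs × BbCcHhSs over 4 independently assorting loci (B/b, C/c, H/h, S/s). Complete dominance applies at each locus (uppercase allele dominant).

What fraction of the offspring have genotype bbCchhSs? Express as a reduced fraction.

bbCcHhSs gametes: bCHS×2, bCHs×2, bChS×2, bChs×2, bcHS×2, bcHs×2, bchS×2, bchs×2
BbCcHhSs gametes: BCHS×1, BCHs×1, BChS×1, BChs×1, BcHS×1, BcHs×1, BchS×1, Bchs×1, bCHS×1, bCHs×1, bChS×1, bChs×1, bcHS×1, bcHs×1, bchS×1, bchs×1
bbCcHhSs×BbCcHhSs grid (16·16=256): BbCCHHSS=2 BbCCHHSs=4 BbCCHHss=2 BbCCHhSS=4 BbCCHhSs=8 BbCCHhss=4 BbCChhSS=2 BbCChhSs=4 BbCChhss=2 BbCcHHSS=4 BbCcHHSs=8 BbCcHHss=4 BbCcHhSS=8 BbCcHhSs=16 BbCcHhss=8 BbCchhSS=4 BbCchhSs=8 BbCchhss=4 BbccHHSS=2 BbccHHSs=4 BbccHHss=2 BbccHhSS=4 BbccHhSs=8 BbccHhss=4 BbcchhSS=2 BbcchhSs=4 Bbcchhss=2 bbCCHHSS=2 bbCCHHSs=4 bbCCHHss=2 bbCCHhSS=4 bbCCHhSs=8 bbCCHhss=4 bbCChhSS=2 bbCChhSs=4 bbCChhss=2 bbCcHHSS=4 bbCcHHSs=8 bbCcHHss=4 bbCcHhSS=8 bbCcHhSs=16 bbCcHhss=8 bbCchhSS=4 bbCchhSs=8 bbCchhss=4 bbccHHSS=2 bbccHHSs=4 bbccHHss=2 bbccHhSS=4 bbccHhSs=8 bbccHhss=4 bbcchhSS=2 bbcchhSs=4 bbcchhss=2
bbCchhSs hits 8/256; gcd=8; 8÷8/256÷8 = 1/32

P(bbCchhSs) = 1/32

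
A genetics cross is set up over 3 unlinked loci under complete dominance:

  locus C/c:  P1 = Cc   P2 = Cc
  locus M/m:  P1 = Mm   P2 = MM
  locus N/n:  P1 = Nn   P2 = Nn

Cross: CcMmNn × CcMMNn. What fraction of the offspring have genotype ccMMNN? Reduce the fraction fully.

CcMmNn gametes: CMN×1, CMn×1, CmN×1, Cmn×1, cMN×1, cMn×1, cmN×1, cmn×1
CcMMNn gametes: CMN×2, CMn×2, cMN×2, cMn×2
CcMmNn×CcMMNn grid (8·8=64): CCMMNN=2 CCMMNn=4 CCMMnn=2 CCMmNN=2 CCMmNn=4 CCMmnn=2 CcMMNN=4 CcMMNn=8 CcMMnn=4 CcMmNN=4 CcMmNn=8 CcMmnn=4 ccMMNN=2 ccMMNn=4 ccMMnn=2 ccMmNN=2 ccMmNn=4 ccMmnn=2
ccMMNN hits 2/64; gcd=2; 2÷2/64÷2 = 1/32

P(ccMMNN) = 1/32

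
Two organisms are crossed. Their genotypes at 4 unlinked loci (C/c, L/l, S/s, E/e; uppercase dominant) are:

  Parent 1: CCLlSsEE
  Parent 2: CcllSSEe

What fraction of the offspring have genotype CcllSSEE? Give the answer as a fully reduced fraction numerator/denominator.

CCLlSsEE gametes: CLSE×4, CLsE×4, ClSE×4, ClsE×4
CcllSSEe gametes: ClSE×4, ClSe×4, clSE×4, clSe×4
CCLlSsEE×CcllSSEe grid (16·16=256): CCLlSSEE=16 CCLlSSEe=16 CCLlSsEE=16 CCLlSsEe=16 CCllSSEE=16 CCllSSEe=16 CCllSsEE=16 CCllSsEe=16 CcLlSSEE=16 CcLlSSEe=16 CcLlSsEE=16 CcLlSsEe=16 CcllSSEE=16 CcllSSEe=16 CcllSsEE=16 CcllSsEe=16
CcllSSEE hits 16/256; gcd=16; 16÷16/256÷16 = 1/16

P(CcllSSEE) = 1/16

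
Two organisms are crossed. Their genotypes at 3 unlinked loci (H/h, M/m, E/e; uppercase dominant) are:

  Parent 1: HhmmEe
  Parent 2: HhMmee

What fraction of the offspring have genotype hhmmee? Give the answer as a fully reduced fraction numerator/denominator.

P(hhmmee) = 1/16

HhmmEe gametes: HmE×2, Hme×2, hmE×2, hme×2
HhMmee gametes: HMe×2, Hme×2, hMe×2, hme×2
HhmmEe×HhMmee grid (8·8=64): HHMmEe=4 HHMmee=4 HHmmEe=4 HHmmee=4 HhMmEe=8 HhMmee=8 HhmmEe=8 Hhmmee=8 hhMmEe=4 hhMmee=4 hhmmEe=4 hhmmee=4
hhmmee hits 4/64; gcd=4; 4÷4/64÷4 = 1/16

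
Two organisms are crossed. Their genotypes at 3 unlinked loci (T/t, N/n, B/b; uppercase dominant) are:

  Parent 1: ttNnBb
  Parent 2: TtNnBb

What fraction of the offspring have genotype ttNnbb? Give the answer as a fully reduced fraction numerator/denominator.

P(ttNnbb) = 1/16

ttNnBb gametes: tNB×2, tNb×2, tnB×2, tnb×2
TtNnBb gametes: TNB×1, TNb×1, TnB×1, Tnb×1, tNB×1, tNb×1, tnB×1, tnb×1
ttNnBb×TtNnBb grid (8·8=64): TtNNBB=2 TtNNBb=4 TtNNbb=2 TtNnBB=4 TtNnBb=8 TtNnbb=4 TtnnBB=2 TtnnBb=4 Ttnnbb=2 ttNNBB=2 ttNNBb=4 ttNNbb=2 ttNnBB=4 ttNnBb=8 ttNnbb=4 ttnnBB=2 ttnnBb=4 ttnnbb=2
ttNnbb hits 4/64; gcd=4; 4÷4/64÷4 = 1/16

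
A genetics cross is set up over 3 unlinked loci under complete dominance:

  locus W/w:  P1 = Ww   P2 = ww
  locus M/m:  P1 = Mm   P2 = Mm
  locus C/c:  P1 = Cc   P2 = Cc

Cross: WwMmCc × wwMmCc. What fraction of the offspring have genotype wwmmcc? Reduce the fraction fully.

P(wwmmcc) = 1/32

WwMmCc gametes: WMC×1, WMc×1, WmC×1, Wmc×1, wMC×1, wMc×1, wmC×1, wmc×1
wwMmCc gametes: wMC×2, wMc×2, wmC×2, wmc×2
WwMmCc×wwMmCc grid (8·8=64): WwMMCC=2 WwMMCc=4 WwMMcc=2 WwMmCC=4 WwMmCc=8 WwMmcc=4 WwmmCC=2 WwmmCc=4 Wwmmcc=2 wwMMCC=2 wwMMCc=4 wwMMcc=2 wwMmCC=4 wwMmCc=8 wwMmcc=4 wwmmCC=2 wwmmCc=4 wwmmcc=2
wwmmcc hits 2/64; gcd=2; 2÷2/64÷2 = 1/32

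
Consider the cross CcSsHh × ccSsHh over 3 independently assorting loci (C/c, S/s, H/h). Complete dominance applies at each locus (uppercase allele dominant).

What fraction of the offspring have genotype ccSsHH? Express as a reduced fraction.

P(ccSsHH) = 1/16

CcSsHh gametes: CSH×1, CSh×1, CsH×1, Csh×1, cSH×1, cSh×1, csH×1, csh×1
ccSsHh gametes: cSH×2, cSh×2, csH×2, csh×2
CcSsHh×ccSsHh grid (8·8=64): CcSSHH=2 CcSSHh=4 CcSShh=2 CcSsHH=4 CcSsHh=8 CcSshh=4 CcssHH=2 CcssHh=4 Ccsshh=2 ccSSHH=2 ccSSHh=4 ccSShh=2 ccSsHH=4 ccSsHh=8 ccSshh=4 ccssHH=2 ccssHh=4 ccsshh=2
ccSsHH hits 4/64; gcd=4; 4÷4/64÷4 = 1/16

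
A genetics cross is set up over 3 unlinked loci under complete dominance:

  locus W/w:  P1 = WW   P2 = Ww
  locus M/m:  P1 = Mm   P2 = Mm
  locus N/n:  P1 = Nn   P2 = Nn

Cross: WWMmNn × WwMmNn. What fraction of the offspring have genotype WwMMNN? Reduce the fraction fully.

P(WwMMNN) = 1/32

WWMmNn gametes: WMN×2, WMn×2, WmN×2, Wmn×2
WwMmNn gametes: WMN×1, WMn×1, WmN×1, Wmn×1, wMN×1, wMn×1, wmN×1, wmn×1
WWMmNn×WwMmNn grid (8·8=64): WWMMNN=2 WWMMNn=4 WWMMnn=2 WWMmNN=4 WWMmNn=8 WWMmnn=4 WWmmNN=2 WWmmNn=4 WWmmnn=2 WwMMNN=2 WwMMNn=4 WwMMnn=2 WwMmNN=4 WwMmNn=8 WwMmnn=4 WwmmNN=2 WwmmNn=4 Wwmmnn=2
WwMMNN hits 2/64; gcd=2; 2÷2/64÷2 = 1/32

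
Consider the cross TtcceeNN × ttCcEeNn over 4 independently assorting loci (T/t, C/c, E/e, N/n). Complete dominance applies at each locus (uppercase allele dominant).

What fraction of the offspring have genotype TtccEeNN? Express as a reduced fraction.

TtcceeNN gametes: TceN×8, tceN×8
ttCcEeNn gametes: tCEN×2, tCEn×2, tCeN×2, tCen×2, tcEN×2, tcEn×2, tceN×2, tcen×2
TtcceeNN×ttCcEeNn grid (16·16=256): TtCcEeNN=16 TtCcEeNn=16 TtCceeNN=16 TtCceeNn=16 TtccEeNN=16 TtccEeNn=16 TtcceeNN=16 TtcceeNn=16 ttCcEeNN=16 ttCcEeNn=16 ttCceeNN=16 ttCceeNn=16 ttccEeNN=16 ttccEeNn=16 ttcceeNN=16 ttcceeNn=16
TtccEeNN hits 16/256; gcd=16; 16÷16/256÷16 = 1/16

P(TtccEeNN) = 1/16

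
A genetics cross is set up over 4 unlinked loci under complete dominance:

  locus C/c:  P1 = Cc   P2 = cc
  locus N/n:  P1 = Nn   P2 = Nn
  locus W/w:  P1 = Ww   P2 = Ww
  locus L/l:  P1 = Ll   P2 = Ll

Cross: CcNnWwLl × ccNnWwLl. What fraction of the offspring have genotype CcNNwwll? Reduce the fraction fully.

P(CcNNwwll) = 1/128

CcNnWwLl gametes: CNWL×1, CNWl×1, CNwL×1, CNwl×1, CnWL×1, CnWl×1, CnwL×1, Cnwl×1, cNWL×1, cNWl×1, cNwL×1, cNwl×1, cnWL×1, cnWl×1, cnwL×1, cnwl×1
ccNnWwLl gametes: cNWL×2, cNWl×2, cNwL×2, cNwl×2, cnWL×2, cnWl×2, cnwL×2, cnwl×2
CcNnWwLl×ccNnWwLl grid (16·16=256): CcNNWWLL=2 CcNNWWLl=4 CcNNWWll=2 CcNNWwLL=4 CcNNWwLl=8 CcNNWwll=4 CcNNwwLL=2 CcNNwwLl=4 CcNNwwll=2 CcNnWWLL=4 CcNnWWLl=8 CcNnWWll=4 CcNnWwLL=8 CcNnWwLl=16 CcNnWwll=8 CcNnwwLL=4 CcNnwwLl=8 CcNnwwll=4 CcnnWWLL=2 CcnnWWLl=4 CcnnWWll=2 CcnnWwLL=4 CcnnWwLl=8 CcnnWwll=4 CcnnwwLL=2 CcnnwwLl=4 Ccnnwwll=2 ccNNWWLL=2 ccNNWWLl=4 ccNNWWll=2 ccNNWwLL=4 ccNNWwLl=8 ccNNWwll=4 ccNNwwLL=2 ccNNwwLl=4 ccNNwwll=2 ccNnWWLL=4 ccNnWWLl=8 ccNnWWll=4 ccNnWwLL=8 ccNnWwLl=16 ccNnWwll=8 ccNnwwLL=4 ccNnwwLl=8 ccNnwwll=4 ccnnWWLL=2 ccnnWWLl=4 ccnnWWll=2 ccnnWwLL=4 ccnnWwLl=8 ccnnWwll=4 ccnnwwLL=2 ccnnwwLl=4 ccnnwwll=2
CcNNwwll hits 2/256; gcd=2; 2÷2/256÷2 = 1/128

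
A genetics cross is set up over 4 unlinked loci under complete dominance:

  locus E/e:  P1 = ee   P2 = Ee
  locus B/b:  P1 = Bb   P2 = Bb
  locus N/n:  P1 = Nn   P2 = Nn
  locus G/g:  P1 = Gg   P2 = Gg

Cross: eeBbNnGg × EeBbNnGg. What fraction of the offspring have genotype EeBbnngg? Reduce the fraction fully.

P(EeBbnngg) = 1/64

eeBbNnGg gametes: eBNG×2, eBNg×2, eBnG×2, eBng×2, ebNG×2, ebNg×2, ebnG×2, ebng×2
EeBbNnGg gametes: EBNG×1, EBNg×1, EBnG×1, EBng×1, EbNG×1, EbNg×1, EbnG×1, Ebng×1, eBNG×1, eBNg×1, eBnG×1, eBng×1, ebNG×1, ebNg×1, ebnG×1, ebng×1
eeBbNnGg×EeBbNnGg grid (16·16=256): EeBBNNGG=2 EeBBNNGg=4 EeBBNNgg=2 EeBBNnGG=4 EeBBNnGg=8 EeBBNngg=4 EeBBnnGG=2 EeBBnnGg=4 EeBBnngg=2 EeBbNNGG=4 EeBbNNGg=8 EeBbNNgg=4 EeBbNnGG=8 EeBbNnGg=16 EeBbNngg=8 EeBbnnGG=4 EeBbnnGg=8 EeBbnngg=4 EebbNNGG=2 EebbNNGg=4 EebbNNgg=2 EebbNnGG=4 EebbNnGg=8 EebbNngg=4 EebbnnGG=2 EebbnnGg=4 Eebbnngg=2 eeBBNNGG=2 eeBBNNGg=4 eeBBNNgg=2 eeBBNnGG=4 eeBBNnGg=8 eeBBNngg=4 eeBBnnGG=2 eeBBnnGg=4 eeBBnngg=2 eeBbNNGG=4 eeBbNNGg=8 eeBbNNgg=4 eeBbNnGG=8 eeBbNnGg=16 eeBbNngg=8 eeBbnnGG=4 eeBbnnGg=8 eeBbnngg=4 eebbNNGG=2 eebbNNGg=4 eebbNNgg=2 eebbNnGG=4 eebbNnGg=8 eebbNngg=4 eebbnnGG=2 eebbnnGg=4 eebbnngg=2
EeBbnngg hits 4/256; gcd=4; 4÷4/256÷4 = 1/64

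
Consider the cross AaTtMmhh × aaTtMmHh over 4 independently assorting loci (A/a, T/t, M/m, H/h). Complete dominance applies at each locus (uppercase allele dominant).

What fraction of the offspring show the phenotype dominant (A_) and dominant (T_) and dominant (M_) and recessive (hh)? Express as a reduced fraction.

P(A_ T_ M_ hh) = 9/64

AaTtMmhh gametes: ATMh×2, ATmh×2, AtMh×2, Atmh×2, aTMh×2, aTmh×2, atMh×2, atmh×2
aaTtMmHh gametes: aTMH×2, aTMh×2, aTmH×2, aTmh×2, atMH×2, atMh×2, atmH×2, atmh×2
AaTtMmhh×aaTtMmHh grid (16·16=256): AaTTMMHh=4 AaTTMMhh=4 AaTTMmHh=8 AaTTMmhh=8 AaTTmmHh=4 AaTTmmhh=4 AaTtMMHh=8 AaTtMMhh=8 AaTtMmHh=16 AaTtMmhh=16 AaTtmmHh=8 AaTtmmhh=8 AattMMHh=4 AattMMhh=4 AattMmHh=8 AattMmhh=8 AattmmHh=4 Aattmmhh=4 aaTTMMHh=4 aaTTMMhh=4 aaTTMmHh=8 aaTTMmhh=8 aaTTmmHh=4 aaTTmmhh=4 aaTtMMHh=8 aaTtMMhh=8 aaTtMmHh=16 aaTtMmhh=16 aaTtmmHh=8 aaTtmmhh=8 aattMMHh=4 aattMMhh=4 aattMmHh=8 aattMmhh=8 aattmmHh=4 aattmmhh=4
A_ T_ M_ hh hits 36/256; gcd=4; 36÷4/256÷4 = 9/64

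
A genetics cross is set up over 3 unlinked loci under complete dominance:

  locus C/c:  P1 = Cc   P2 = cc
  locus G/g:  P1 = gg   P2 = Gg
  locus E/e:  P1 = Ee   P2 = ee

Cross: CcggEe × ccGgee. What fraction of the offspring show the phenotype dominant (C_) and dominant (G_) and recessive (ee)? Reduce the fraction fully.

CcggEe gametes: CgE×2, Cge×2, cgE×2, cge×2
ccGgee gametes: cGe×4, cge×4
CcggEe×ccGgee grid (8·8=64): CcGgEe=8 CcGgee=8 CcggEe=8 Ccggee=8 ccGgEe=8 ccGgee=8 ccggEe=8 ccggee=8
C_ G_ ee hits 8/64; gcd=8; 8÷8/64÷8 = 1/8

P(C_ G_ ee) = 1/8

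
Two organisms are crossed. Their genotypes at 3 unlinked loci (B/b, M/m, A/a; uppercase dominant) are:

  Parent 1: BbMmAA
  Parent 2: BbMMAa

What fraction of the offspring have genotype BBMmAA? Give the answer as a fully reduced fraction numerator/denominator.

BbMmAA gametes: BMA×2, BmA×2, bMA×2, bmA×2
BbMMAa gametes: BMA×2, BMa×2, bMA×2, bMa×2
BbMmAA×BbMMAa grid (8·8=64): BBMMAA=4 BBMMAa=4 BBMmAA=4 BBMmAa=4 BbMMAA=8 BbMMAa=8 BbMmAA=8 BbMmAa=8 bbMMAA=4 bbMMAa=4 bbMmAA=4 bbMmAa=4
BBMmAA hits 4/64; gcd=4; 4÷4/64÷4 = 1/16

P(BBMmAA) = 1/16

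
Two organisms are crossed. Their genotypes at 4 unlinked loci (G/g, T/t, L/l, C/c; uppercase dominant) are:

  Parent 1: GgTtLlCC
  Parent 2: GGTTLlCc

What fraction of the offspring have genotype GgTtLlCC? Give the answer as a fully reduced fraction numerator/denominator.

GgTtLlCC gametes: GTLC×2, GTlC×2, GtLC×2, GtlC×2, gTLC×2, gTlC×2, gtLC×2, gtlC×2
GGTTLlCc gametes: GTLC×4, GTLc×4, GTlC×4, GTlc×4
GgTtLlCC×GGTTLlCc grid (16·16=256): GGTTLLCC=8 GGTTLLCc=8 GGTTLlCC=16 GGTTLlCc=16 GGTTllCC=8 GGTTllCc=8 GGTtLLCC=8 GGTtLLCc=8 GGTtLlCC=16 GGTtLlCc=16 GGTtllCC=8 GGTtllCc=8 GgTTLLCC=8 GgTTLLCc=8 GgTTLlCC=16 GgTTLlCc=16 GgTTllCC=8 GgTTllCc=8 GgTtLLCC=8 GgTtLLCc=8 GgTtLlCC=16 GgTtLlCc=16 GgTtllCC=8 GgTtllCc=8
GgTtLlCC hits 16/256; gcd=16; 16÷16/256÷16 = 1/16

P(GgTtLlCC) = 1/16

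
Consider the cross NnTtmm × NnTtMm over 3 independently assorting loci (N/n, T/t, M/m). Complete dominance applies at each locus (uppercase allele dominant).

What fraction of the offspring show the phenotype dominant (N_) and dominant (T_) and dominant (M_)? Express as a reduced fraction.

P(N_ T_ M_) = 9/32

NnTtmm gametes: NTm×2, Ntm×2, nTm×2, ntm×2
NnTtMm gametes: NTM×1, NTm×1, NtM×1, Ntm×1, nTM×1, nTm×1, ntM×1, ntm×1
NnTtmm×NnTtMm grid (8·8=64): NNTTMm=2 NNTTmm=2 NNTtMm=4 NNTtmm=4 NNttMm=2 NNttmm=2 NnTTMm=4 NnTTmm=4 NnTtMm=8 NnTtmm=8 NnttMm=4 Nnttmm=4 nnTTMm=2 nnTTmm=2 nnTtMm=4 nnTtmm=4 nnttMm=2 nnttmm=2
N_ T_ M_ hits 18/64; gcd=2; 18÷2/64÷2 = 9/32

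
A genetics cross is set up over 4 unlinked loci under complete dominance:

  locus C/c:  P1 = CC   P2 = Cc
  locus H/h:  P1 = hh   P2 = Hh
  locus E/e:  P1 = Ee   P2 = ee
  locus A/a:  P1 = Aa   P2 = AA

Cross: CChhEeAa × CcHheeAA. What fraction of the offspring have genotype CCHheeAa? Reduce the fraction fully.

CChhEeAa gametes: ChEA×4, ChEa×4, CheA×4, Chea×4
CcHheeAA gametes: CHeA×4, CheA×4, cHeA×4, cheA×4
CChhEeAa×CcHheeAA grid (16·16=256): CCHhEeAA=16 CCHhEeAa=16 CCHheeAA=16 CCHheeAa=16 CChhEeAA=16 CChhEeAa=16 CChheeAA=16 CChheeAa=16 CcHhEeAA=16 CcHhEeAa=16 CcHheeAA=16 CcHheeAa=16 CchhEeAA=16 CchhEeAa=16 CchheeAA=16 CchheeAa=16
CCHheeAa hits 16/256; gcd=16; 16÷16/256÷16 = 1/16

P(CCHheeAa) = 1/16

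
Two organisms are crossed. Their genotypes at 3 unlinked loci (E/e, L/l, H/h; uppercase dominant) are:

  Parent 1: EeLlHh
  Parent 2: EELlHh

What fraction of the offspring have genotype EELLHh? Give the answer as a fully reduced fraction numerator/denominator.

EeLlHh gametes: ELH×1, ELh×1, ElH×1, Elh×1, eLH×1, eLh×1, elH×1, elh×1
EELlHh gametes: ELH×2, ELh×2, ElH×2, Elh×2
EeLlHh×EELlHh grid (8·8=64): EELLHH=2 EELLHh=4 EELLhh=2 EELlHH=4 EELlHh=8 EELlhh=4 EEllHH=2 EEllHh=4 EEllhh=2 EeLLHH=2 EeLLHh=4 EeLLhh=2 EeLlHH=4 EeLlHh=8 EeLlhh=4 EellHH=2 EellHh=4 Eellhh=2
EELLHh hits 4/64; gcd=4; 4÷4/64÷4 = 1/16

P(EELLHh) = 1/16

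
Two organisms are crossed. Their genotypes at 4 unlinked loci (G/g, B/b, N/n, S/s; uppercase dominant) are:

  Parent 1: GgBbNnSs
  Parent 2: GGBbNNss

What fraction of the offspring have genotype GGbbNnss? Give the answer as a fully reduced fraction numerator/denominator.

P(GGbbNnss) = 1/32

GgBbNnSs gametes: GBNS×1, GBNs×1, GBnS×1, GBns×1, GbNS×1, GbNs×1, GbnS×1, Gbns×1, gBNS×1, gBNs×1, gBnS×1, gBns×1, gbNS×1, gbNs×1, gbnS×1, gbns×1
GGBbNNss gametes: GBNs×8, GbNs×8
GgBbNnSs×GGBbNNss grid (16·16=256): GGBBNNSs=8 GGBBNNss=8 GGBBNnSs=8 GGBBNnss=8 GGBbNNSs=16 GGBbNNss=16 GGBbNnSs=16 GGBbNnss=16 GGbbNNSs=8 GGbbNNss=8 GGbbNnSs=8 GGbbNnss=8 GgBBNNSs=8 GgBBNNss=8 GgBBNnSs=8 GgBBNnss=8 GgBbNNSs=16 GgBbNNss=16 GgBbNnSs=16 GgBbNnss=16 GgbbNNSs=8 GgbbNNss=8 GgbbNnSs=8 GgbbNnss=8
GGbbNnss hits 8/256; gcd=8; 8÷8/256÷8 = 1/32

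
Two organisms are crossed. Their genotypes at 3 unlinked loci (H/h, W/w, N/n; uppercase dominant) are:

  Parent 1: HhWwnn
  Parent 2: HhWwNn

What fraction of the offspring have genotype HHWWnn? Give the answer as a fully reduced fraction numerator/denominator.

P(HHWWnn) = 1/32

HhWwnn gametes: HWn×2, Hwn×2, hWn×2, hwn×2
HhWwNn gametes: HWN×1, HWn×1, HwN×1, Hwn×1, hWN×1, hWn×1, hwN×1, hwn×1
HhWwnn×HhWwNn grid (8·8=64): HHWWNn=2 HHWWnn=2 HHWwNn=4 HHWwnn=4 HHwwNn=2 HHwwnn=2 HhWWNn=4 HhWWnn=4 HhWwNn=8 HhWwnn=8 HhwwNn=4 Hhwwnn=4 hhWWNn=2 hhWWnn=2 hhWwNn=4 hhWwnn=4 hhwwNn=2 hhwwnn=2
HHWWnn hits 2/64; gcd=2; 2÷2/64÷2 = 1/32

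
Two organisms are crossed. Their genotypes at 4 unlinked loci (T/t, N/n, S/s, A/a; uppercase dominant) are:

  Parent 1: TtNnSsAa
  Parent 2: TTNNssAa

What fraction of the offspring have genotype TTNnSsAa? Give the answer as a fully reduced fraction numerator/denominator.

P(TTNnSsAa) = 1/16

TtNnSsAa gametes: TNSA×1, TNSa×1, TNsA×1, TNsa×1, TnSA×1, TnSa×1, TnsA×1, Tnsa×1, tNSA×1, tNSa×1, tNsA×1, tNsa×1, tnSA×1, tnSa×1, tnsA×1, tnsa×1
TTNNssAa gametes: TNsA×8, TNsa×8
TtNnSsAa×TTNNssAa grid (16·16=256): TTNNSsAA=8 TTNNSsAa=16 TTNNSsaa=8 TTNNssAA=8 TTNNssAa=16 TTNNssaa=8 TTNnSsAA=8 TTNnSsAa=16 TTNnSsaa=8 TTNnssAA=8 TTNnssAa=16 TTNnssaa=8 TtNNSsAA=8 TtNNSsAa=16 TtNNSsaa=8 TtNNssAA=8 TtNNssAa=16 TtNNssaa=8 TtNnSsAA=8 TtNnSsAa=16 TtNnSsaa=8 TtNnssAA=8 TtNnssAa=16 TtNnssaa=8
TTNnSsAa hits 16/256; gcd=16; 16÷16/256÷16 = 1/16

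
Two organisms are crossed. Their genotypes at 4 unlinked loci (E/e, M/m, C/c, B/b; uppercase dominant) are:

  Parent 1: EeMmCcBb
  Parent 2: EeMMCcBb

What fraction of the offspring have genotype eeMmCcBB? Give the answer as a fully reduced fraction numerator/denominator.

EeMmCcBb gametes: EMCB×1, EMCb×1, EMcB×1, EMcb×1, EmCB×1, EmCb×1, EmcB×1, Emcb×1, eMCB×1, eMCb×1, eMcB×1, eMcb×1, emCB×1, emCb×1, emcB×1, emcb×1
EeMMCcBb gametes: EMCB×2, EMCb×2, EMcB×2, EMcb×2, eMCB×2, eMCb×2, eMcB×2, eMcb×2
EeMmCcBb×EeMMCcBb grid (16·16=256): EEMMCCBB=2 EEMMCCBb=4 EEMMCCbb=2 EEMMCcBB=4 EEMMCcBb=8 EEMMCcbb=4 EEMMccBB=2 EEMMccBb=4 EEMMccbb=2 EEMmCCBB=2 EEMmCCBb=4 EEMmCCbb=2 EEMmCcBB=4 EEMmCcBb=8 EEMmCcbb=4 EEMmccBB=2 EEMmccBb=4 EEMmccbb=2 EeMMCCBB=4 EeMMCCBb=8 EeMMCCbb=4 EeMMCcBB=8 EeMMCcBb=16 EeMMCcbb=8 EeMMccBB=4 EeMMccBb=8 EeMMccbb=4 EeMmCCBB=4 EeMmCCBb=8 EeMmCCbb=4 EeMmCcBB=8 EeMmCcBb=16 EeMmCcbb=8 EeMmccBB=4 EeMmccBb=8 EeMmccbb=4 eeMMCCBB=2 eeMMCCBb=4 eeMMCCbb=2 eeMMCcBB=4 eeMMCcBb=8 eeMMCcbb=4 eeMMccBB=2 eeMMccBb=4 eeMMccbb=2 eeMmCCBB=2 eeMmCCBb=4 eeMmCCbb=2 eeMmCcBB=4 eeMmCcBb=8 eeMmCcbb=4 eeMmccBB=2 eeMmccBb=4 eeMmccbb=2
eeMmCcBB hits 4/256; gcd=4; 4÷4/256÷4 = 1/64

P(eeMmCcBB) = 1/64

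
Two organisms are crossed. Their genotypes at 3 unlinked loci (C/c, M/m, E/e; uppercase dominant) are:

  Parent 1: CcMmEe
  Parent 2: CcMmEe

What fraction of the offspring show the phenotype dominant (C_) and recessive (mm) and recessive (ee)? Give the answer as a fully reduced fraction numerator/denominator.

P(C_ mm ee) = 3/64

CcMmEe gametes: CME×1, CMe×1, CmE×1, Cme×1, cME×1, cMe×1, cmE×1, cme×1
CcMmEe gametes: CME×1, CMe×1, CmE×1, Cme×1, cME×1, cMe×1, cmE×1, cme×1
CcMmEe×CcMmEe grid (8·8=64): CCMMEE=1 CCMMEe=2 CCMMee=1 CCMmEE=2 CCMmEe=4 CCMmee=2 CCmmEE=1 CCmmEe=2 CCmmee=1 CcMMEE=2 CcMMEe=4 CcMMee=2 CcMmEE=4 CcMmEe=8 CcMmee=4 CcmmEE=2 CcmmEe=4 Ccmmee=2 ccMMEE=1 ccMMEe=2 ccMMee=1 ccMmEE=2 ccMmEe=4 ccMmee=2 ccmmEE=1 ccmmEe=2 ccmmee=1
C_ mm ee hits 3/64; gcd=1; 3÷1/64÷1 = 3/64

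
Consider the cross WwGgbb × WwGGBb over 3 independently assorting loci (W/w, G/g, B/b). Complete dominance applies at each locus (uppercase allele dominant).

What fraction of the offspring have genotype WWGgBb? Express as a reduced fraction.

WwGgbb gametes: WGb×2, Wgb×2, wGb×2, wgb×2
WwGGBb gametes: WGB×2, WGb×2, wGB×2, wGb×2
WwGgbb×WwGGBb grid (8·8=64): WWGGBb=4 WWGGbb=4 WWGgBb=4 WWGgbb=4 WwGGBb=8 WwGGbb=8 WwGgBb=8 WwGgbb=8 wwGGBb=4 wwGGbb=4 wwGgBb=4 wwGgbb=4
WWGgBb hits 4/64; gcd=4; 4÷4/64÷4 = 1/16

P(WWGgBb) = 1/16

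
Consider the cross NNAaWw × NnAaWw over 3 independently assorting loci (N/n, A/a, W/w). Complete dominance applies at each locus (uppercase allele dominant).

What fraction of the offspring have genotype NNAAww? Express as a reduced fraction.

P(NNAAww) = 1/32

NNAaWw gametes: NAW×2, NAw×2, NaW×2, Naw×2
NnAaWw gametes: NAW×1, NAw×1, NaW×1, Naw×1, nAW×1, nAw×1, naW×1, naw×1
NNAaWw×NnAaWw grid (8·8=64): NNAAWW=2 NNAAWw=4 NNAAww=2 NNAaWW=4 NNAaWw=8 NNAaww=4 NNaaWW=2 NNaaWw=4 NNaaww=2 NnAAWW=2 NnAAWw=4 NnAAww=2 NnAaWW=4 NnAaWw=8 NnAaww=4 NnaaWW=2 NnaaWw=4 Nnaaww=2
NNAAww hits 2/64; gcd=2; 2÷2/64÷2 = 1/32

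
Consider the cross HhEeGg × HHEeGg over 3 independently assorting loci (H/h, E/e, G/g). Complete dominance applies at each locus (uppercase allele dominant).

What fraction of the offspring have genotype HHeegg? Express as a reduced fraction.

P(HHeegg) = 1/32

HhEeGg gametes: HEG×1, HEg×1, HeG×1, Heg×1, hEG×1, hEg×1, heG×1, heg×1
HHEeGg gametes: HEG×2, HEg×2, HeG×2, Heg×2
HhEeGg×HHEeGg grid (8·8=64): HHEEGG=2 HHEEGg=4 HHEEgg=2 HHEeGG=4 HHEeGg=8 HHEegg=4 HHeeGG=2 HHeeGg=4 HHeegg=2 HhEEGG=2 HhEEGg=4 HhEEgg=2 HhEeGG=4 HhEeGg=8 HhEegg=4 HheeGG=2 HheeGg=4 Hheegg=2
HHeegg hits 2/64; gcd=2; 2÷2/64÷2 = 1/32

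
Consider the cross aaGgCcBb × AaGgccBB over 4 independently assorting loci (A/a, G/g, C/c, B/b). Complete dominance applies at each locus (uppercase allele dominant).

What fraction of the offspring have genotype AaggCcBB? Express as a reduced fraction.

aaGgCcBb gametes: aGCB×2, aGCb×2, aGcB×2, aGcb×2, agCB×2, agCb×2, agcB×2, agcb×2
AaGgccBB gametes: AGcB×4, AgcB×4, aGcB×4, agcB×4
aaGgCcBb×AaGgccBB grid (16·16=256): AaGGCcBB=8 AaGGCcBb=8 AaGGccBB=8 AaGGccBb=8 AaGgCcBB=16 AaGgCcBb=16 AaGgccBB=16 AaGgccBb=16 AaggCcBB=8 AaggCcBb=8 AaggccBB=8 AaggccBb=8 aaGGCcBB=8 aaGGCcBb=8 aaGGccBB=8 aaGGccBb=8 aaGgCcBB=16 aaGgCcBb=16 aaGgccBB=16 aaGgccBb=16 aaggCcBB=8 aaggCcBb=8 aaggccBB=8 aaggccBb=8
AaggCcBB hits 8/256; gcd=8; 8÷8/256÷8 = 1/32

P(AaggCcBB) = 1/32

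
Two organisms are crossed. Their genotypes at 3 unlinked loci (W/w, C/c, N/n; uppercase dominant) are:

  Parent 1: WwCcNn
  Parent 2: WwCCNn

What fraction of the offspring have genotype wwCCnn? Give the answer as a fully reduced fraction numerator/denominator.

WwCcNn gametes: WCN×1, WCn×1, WcN×1, Wcn×1, wCN×1, wCn×1, wcN×1, wcn×1
WwCCNn gametes: WCN×2, WCn×2, wCN×2, wCn×2
WwCcNn×WwCCNn grid (8·8=64): WWCCNN=2 WWCCNn=4 WWCCnn=2 WWCcNN=2 WWCcNn=4 WWCcnn=2 WwCCNN=4 WwCCNn=8 WwCCnn=4 WwCcNN=4 WwCcNn=8 WwCcnn=4 wwCCNN=2 wwCCNn=4 wwCCnn=2 wwCcNN=2 wwCcNn=4 wwCcnn=2
wwCCnn hits 2/64; gcd=2; 2÷2/64÷2 = 1/32

P(wwCCnn) = 1/32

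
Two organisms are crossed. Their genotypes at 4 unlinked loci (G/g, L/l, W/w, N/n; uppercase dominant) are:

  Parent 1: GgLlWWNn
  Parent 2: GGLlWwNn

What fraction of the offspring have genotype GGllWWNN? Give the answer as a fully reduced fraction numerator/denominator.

P(GGllWWNN) = 1/64

GgLlWWNn gametes: GLWN×2, GLWn×2, GlWN×2, GlWn×2, gLWN×2, gLWn×2, glWN×2, glWn×2
GGLlWwNn gametes: GLWN×2, GLWn×2, GLwN×2, GLwn×2, GlWN×2, GlWn×2, GlwN×2, Glwn×2
GgLlWWNn×GGLlWwNn grid (16·16=256): GGLLWWNN=4 GGLLWWNn=8 GGLLWWnn=4 GGLLWwNN=4 GGLLWwNn=8 GGLLWwnn=4 GGLlWWNN=8 GGLlWWNn=16 GGLlWWnn=8 GGLlWwNN=8 GGLlWwNn=16 GGLlWwnn=8 GGllWWNN=4 GGllWWNn=8 GGllWWnn=4 GGllWwNN=4 GGllWwNn=8 GGllWwnn=4 GgLLWWNN=4 GgLLWWNn=8 GgLLWWnn=4 GgLLWwNN=4 GgLLWwNn=8 GgLLWwnn=4 GgLlWWNN=8 GgLlWWNn=16 GgLlWWnn=8 GgLlWwNN=8 GgLlWwNn=16 GgLlWwnn=8 GgllWWNN=4 GgllWWNn=8 GgllWWnn=4 GgllWwNN=4 GgllWwNn=8 GgllWwnn=4
GGllWWNN hits 4/256; gcd=4; 4÷4/256÷4 = 1/64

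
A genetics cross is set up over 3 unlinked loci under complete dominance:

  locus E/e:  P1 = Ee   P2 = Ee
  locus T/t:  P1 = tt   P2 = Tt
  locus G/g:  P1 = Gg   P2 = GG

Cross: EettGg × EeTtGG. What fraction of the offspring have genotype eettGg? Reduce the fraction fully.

EettGg gametes: EtG×2, Etg×2, etG×2, etg×2
EeTtGG gametes: ETG×2, EtG×2, eTG×2, etG×2
EettGg×EeTtGG grid (8·8=64): EETtGG=4 EETtGg=4 EEttGG=4 EEttGg=4 EeTtGG=8 EeTtGg=8 EettGG=8 EettGg=8 eeTtGG=4 eeTtGg=4 eettGG=4 eettGg=4
eettGg hits 4/64; gcd=4; 4÷4/64÷4 = 1/16

P(eettGg) = 1/16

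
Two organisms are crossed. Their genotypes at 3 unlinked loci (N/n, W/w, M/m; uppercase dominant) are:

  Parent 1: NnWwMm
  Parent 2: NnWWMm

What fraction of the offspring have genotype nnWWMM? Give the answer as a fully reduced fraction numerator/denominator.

P(nnWWMM) = 1/32

NnWwMm gametes: NWM×1, NWm×1, NwM×1, Nwm×1, nWM×1, nWm×1, nwM×1, nwm×1
NnWWMm gametes: NWM×2, NWm×2, nWM×2, nWm×2
NnWwMm×NnWWMm grid (8·8=64): NNWWMM=2 NNWWMm=4 NNWWmm=2 NNWwMM=2 NNWwMm=4 NNWwmm=2 NnWWMM=4 NnWWMm=8 NnWWmm=4 NnWwMM=4 NnWwMm=8 NnWwmm=4 nnWWMM=2 nnWWMm=4 nnWWmm=2 nnWwMM=2 nnWwMm=4 nnWwmm=2
nnWWMM hits 2/64; gcd=2; 2÷2/64÷2 = 1/32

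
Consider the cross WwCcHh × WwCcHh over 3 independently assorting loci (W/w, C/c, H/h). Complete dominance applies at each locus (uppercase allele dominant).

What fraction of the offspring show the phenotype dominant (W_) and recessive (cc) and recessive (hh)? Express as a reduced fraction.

P(W_ cc hh) = 3/64

WwCcHh gametes: WCH×1, WCh×1, WcH×1, Wch×1, wCH×1, wCh×1, wcH×1, wch×1
WwCcHh gametes: WCH×1, WCh×1, WcH×1, Wch×1, wCH×1, wCh×1, wcH×1, wch×1
WwCcHh×WwCcHh grid (8·8=64): WWCCHH=1 WWCCHh=2 WWCChh=1 WWCcHH=2 WWCcHh=4 WWCchh=2 WWccHH=1 WWccHh=2 WWcchh=1 WwCCHH=2 WwCCHh=4 WwCChh=2 WwCcHH=4 WwCcHh=8 WwCchh=4 WwccHH=2 WwccHh=4 Wwcchh=2 wwCCHH=1 wwCCHh=2 wwCChh=1 wwCcHH=2 wwCcHh=4 wwCchh=2 wwccHH=1 wwccHh=2 wwcchh=1
W_ cc hh hits 3/64; gcd=1; 3÷1/64÷1 = 3/64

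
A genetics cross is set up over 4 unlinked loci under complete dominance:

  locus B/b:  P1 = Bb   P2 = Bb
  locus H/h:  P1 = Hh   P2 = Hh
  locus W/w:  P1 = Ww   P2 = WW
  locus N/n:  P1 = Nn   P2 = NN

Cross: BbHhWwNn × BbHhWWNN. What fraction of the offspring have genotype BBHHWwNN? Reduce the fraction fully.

BbHhWwNn gametes: BHWN×1, BHWn×1, BHwN×1, BHwn×1, BhWN×1, BhWn×1, BhwN×1, Bhwn×1, bHWN×1, bHWn×1, bHwN×1, bHwn×1, bhWN×1, bhWn×1, bhwN×1, bhwn×1
BbHhWWNN gametes: BHWN×4, BhWN×4, bHWN×4, bhWN×4
BbHhWwNn×BbHhWWNN grid (16·16=256): BBHHWWNN=4 BBHHWWNn=4 BBHHWwNN=4 BBHHWwNn=4 BBHhWWNN=8 BBHhWWNn=8 BBHhWwNN=8 BBHhWwNn=8 BBhhWWNN=4 BBhhWWNn=4 BBhhWwNN=4 BBhhWwNn=4 BbHHWWNN=8 BbHHWWNn=8 BbHHWwNN=8 BbHHWwNn=8 BbHhWWNN=16 BbHhWWNn=16 BbHhWwNN=16 BbHhWwNn=16 BbhhWWNN=8 BbhhWWNn=8 BbhhWwNN=8 BbhhWwNn=8 bbHHWWNN=4 bbHHWWNn=4 bbHHWwNN=4 bbHHWwNn=4 bbHhWWNN=8 bbHhWWNn=8 bbHhWwNN=8 bbHhWwNn=8 bbhhWWNN=4 bbhhWWNn=4 bbhhWwNN=4 bbhhWwNn=4
BBHHWwNN hits 4/256; gcd=4; 4÷4/256÷4 = 1/64

P(BBHHWwNN) = 1/64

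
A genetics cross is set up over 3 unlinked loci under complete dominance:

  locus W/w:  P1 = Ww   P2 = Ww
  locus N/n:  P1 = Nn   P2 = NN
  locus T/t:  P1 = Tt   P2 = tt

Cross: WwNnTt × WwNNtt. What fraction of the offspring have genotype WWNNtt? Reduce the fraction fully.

WwNnTt gametes: WNT×1, WNt×1, WnT×1, Wnt×1, wNT×1, wNt×1, wnT×1, wnt×1
WwNNtt gametes: WNt×4, wNt×4
WwNnTt×WwNNtt grid (8·8=64): WWNNTt=4 WWNNtt=4 WWNnTt=4 WWNntt=4 WwNNTt=8 WwNNtt=8 WwNnTt=8 WwNntt=8 wwNNTt=4 wwNNtt=4 wwNnTt=4 wwNntt=4
WWNNtt hits 4/64; gcd=4; 4÷4/64÷4 = 1/16

P(WWNNtt) = 1/16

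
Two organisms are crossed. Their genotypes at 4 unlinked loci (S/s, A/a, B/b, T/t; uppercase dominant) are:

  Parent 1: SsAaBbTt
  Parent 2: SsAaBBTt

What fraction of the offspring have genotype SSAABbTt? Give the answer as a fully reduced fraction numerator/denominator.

P(SSAABbTt) = 1/64

SsAaBbTt gametes: SABT×1, SABt×1, SAbT×1, SAbt×1, SaBT×1, SaBt×1, SabT×1, Sabt×1, sABT×1, sABt×1, sAbT×1, sAbt×1, saBT×1, saBt×1, sabT×1, sabt×1
SsAaBBTt gametes: SABT×2, SABt×2, SaBT×2, SaBt×2, sABT×2, sABt×2, saBT×2, saBt×2
SsAaBbTt×SsAaBBTt grid (16·16=256): SSAABBTT=2 SSAABBTt=4 SSAABBtt=2 SSAABbTT=2 SSAABbTt=4 SSAABbtt=2 SSAaBBTT=4 SSAaBBTt=8 SSAaBBtt=4 SSAaBbTT=4 SSAaBbTt=8 SSAaBbtt=4 SSaaBBTT=2 SSaaBBTt=4 SSaaBBtt=2 SSaaBbTT=2 SSaaBbTt=4 SSaaBbtt=2 SsAABBTT=4 SsAABBTt=8 SsAABBtt=4 SsAABbTT=4 SsAABbTt=8 SsAABbtt=4 SsAaBBTT=8 SsAaBBTt=16 SsAaBBtt=8 SsAaBbTT=8 SsAaBbTt=16 SsAaBbtt=8 SsaaBBTT=4 SsaaBBTt=8 SsaaBBtt=4 SsaaBbTT=4 SsaaBbTt=8 SsaaBbtt=4 ssAABBTT=2 ssAABBTt=4 ssAABBtt=2 ssAABbTT=2 ssAABbTt=4 ssAABbtt=2 ssAaBBTT=4 ssAaBBTt=8 ssAaBBtt=4 ssAaBbTT=4 ssAaBbTt=8 ssAaBbtt=4 ssaaBBTT=2 ssaaBBTt=4 ssaaBBtt=2 ssaaBbTT=2 ssaaBbTt=4 ssaaBbtt=2
SSAABbTt hits 4/256; gcd=4; 4÷4/256÷4 = 1/64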